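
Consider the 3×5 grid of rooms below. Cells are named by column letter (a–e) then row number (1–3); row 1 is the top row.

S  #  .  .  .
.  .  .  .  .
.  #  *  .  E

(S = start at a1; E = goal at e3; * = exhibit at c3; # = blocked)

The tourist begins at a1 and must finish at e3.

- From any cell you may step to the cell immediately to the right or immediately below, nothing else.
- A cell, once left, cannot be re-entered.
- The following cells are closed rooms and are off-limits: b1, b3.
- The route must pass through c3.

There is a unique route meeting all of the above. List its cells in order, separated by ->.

Moves only go right or down, so the column and row indices never decrease.
Route from a1: down 1 to a2, right 2 to c2, down 1 to c3, right 2 to e3 — 6 moves in all.
Check: all required cells visited.

a1 -> a2 -> b2 -> c2 -> c3 -> d3 -> e3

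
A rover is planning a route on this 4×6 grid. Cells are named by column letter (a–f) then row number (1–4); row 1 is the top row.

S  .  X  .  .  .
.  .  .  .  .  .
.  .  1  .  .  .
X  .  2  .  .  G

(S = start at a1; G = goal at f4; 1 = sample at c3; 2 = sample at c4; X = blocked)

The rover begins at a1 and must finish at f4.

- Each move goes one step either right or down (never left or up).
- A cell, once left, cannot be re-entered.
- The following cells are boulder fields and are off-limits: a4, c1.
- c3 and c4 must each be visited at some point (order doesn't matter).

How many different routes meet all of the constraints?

A right/down-only route from a1 to f4 makes exactly 3 down-moves and 5 right-moves in some order.
With no other constraints that would be C(8,3) = 56 routes.
A monotone route can only reach the required cells in the order c3, c4, so split there and multiply the segment counts (each segment already excludes blocked cells): a1→c3: 5; c3→c4: 1; c4→f4: 1; product = 5.
That gives 5 routes.

5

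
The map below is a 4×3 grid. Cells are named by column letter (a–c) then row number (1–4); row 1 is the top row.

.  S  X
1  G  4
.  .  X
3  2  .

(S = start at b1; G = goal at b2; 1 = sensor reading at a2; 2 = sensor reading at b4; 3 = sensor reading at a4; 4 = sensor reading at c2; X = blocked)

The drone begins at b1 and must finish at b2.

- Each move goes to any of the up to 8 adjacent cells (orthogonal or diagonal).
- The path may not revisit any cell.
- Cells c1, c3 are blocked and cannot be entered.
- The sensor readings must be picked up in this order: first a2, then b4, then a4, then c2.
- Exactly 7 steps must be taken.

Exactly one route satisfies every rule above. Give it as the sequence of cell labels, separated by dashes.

The waypoints must appear in the order a2, b4, a4, c2, with no cell reused.
Route from b1: down-left 1 to a2, down 1 to a3, down-right 1 to b4, left 1 to a4, up-right 2 to c2, left 1 to b2 — 7 moves in all.
Check: order respected (1 at step 1, 2 at step 3, 3 at step 4, 4 at step 6); 7 moves as required.

b1 - a2 - a3 - b4 - a4 - b3 - c2 - b2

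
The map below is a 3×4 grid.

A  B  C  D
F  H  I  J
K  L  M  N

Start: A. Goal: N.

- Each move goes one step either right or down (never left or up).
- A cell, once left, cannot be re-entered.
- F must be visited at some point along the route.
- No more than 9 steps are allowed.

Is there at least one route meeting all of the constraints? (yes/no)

yes

One route that works: A → F → K → L → M → N.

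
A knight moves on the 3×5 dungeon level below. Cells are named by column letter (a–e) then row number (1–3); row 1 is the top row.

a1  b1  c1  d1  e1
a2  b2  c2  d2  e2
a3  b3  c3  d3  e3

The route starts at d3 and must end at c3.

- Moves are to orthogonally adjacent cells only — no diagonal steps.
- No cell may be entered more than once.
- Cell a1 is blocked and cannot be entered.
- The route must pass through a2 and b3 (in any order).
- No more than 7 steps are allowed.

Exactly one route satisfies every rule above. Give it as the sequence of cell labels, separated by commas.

The 7-move cap with required stops at a2, b3 leaves no slack for detours.
Route from d3: up to d2, 3× left (reaching a2), down to a3, 2× right (reaching c3) — 7 moves in all.
Check: all required cells visited; 7 ≤ 7 moves.

d3, d2, c2, b2, a2, a3, b3, c3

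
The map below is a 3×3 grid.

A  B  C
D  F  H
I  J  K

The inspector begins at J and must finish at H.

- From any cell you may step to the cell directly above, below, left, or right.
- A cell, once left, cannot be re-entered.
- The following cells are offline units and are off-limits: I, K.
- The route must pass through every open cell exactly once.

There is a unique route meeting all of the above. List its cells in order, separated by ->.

Need to visit all 7 open cells exactly once, starting at J and ending at H.
Cell A has only two open neighbours (D and B), so the path must pass straight through it: one of those is the cell it's entered from and the other is where it exits.
Route from J: up 1 to F, left 1 to D, up 1 to A, right 2 to C, down 1 to H — 6 moves in all.
Check: all 7 open cells covered.

J -> F -> D -> A -> B -> C -> H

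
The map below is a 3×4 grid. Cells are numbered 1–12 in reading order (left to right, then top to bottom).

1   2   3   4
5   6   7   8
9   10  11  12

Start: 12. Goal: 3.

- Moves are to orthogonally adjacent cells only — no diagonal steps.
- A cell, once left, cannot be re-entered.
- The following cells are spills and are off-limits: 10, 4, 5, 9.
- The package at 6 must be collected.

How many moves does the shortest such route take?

Any route passes through 6 somewhere between 12 and 3. Summing Manhattan distances along the two legs (12 → 6 → 3) gives a lower bound of 3 + 2 = 5 moves.
A route of 5 moves achieves this: 12 → 8 → 7 → 6 → 2 → 3.
Since 5 matches the lower bound, it is optimal.

5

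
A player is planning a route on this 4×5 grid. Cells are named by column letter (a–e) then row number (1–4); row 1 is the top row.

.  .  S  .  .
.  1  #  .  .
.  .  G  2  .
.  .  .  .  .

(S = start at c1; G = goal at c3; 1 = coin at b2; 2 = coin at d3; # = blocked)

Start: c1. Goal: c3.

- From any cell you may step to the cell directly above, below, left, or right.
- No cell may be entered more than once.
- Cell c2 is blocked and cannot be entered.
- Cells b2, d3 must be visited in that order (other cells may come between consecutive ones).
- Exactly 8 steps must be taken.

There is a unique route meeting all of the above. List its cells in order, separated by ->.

The waypoints must appear in the order b2, d3, with no cell reused.
Route from c1: left to b1, 3× down (reaching b4), 2× right (reaching d4), up to d3, left to c3 — 8 moves in all.
Check: order respected (1 at step 2, 2 at step 7); 8 moves as required.

c1 -> b1 -> b2 -> b3 -> b4 -> c4 -> d4 -> d3 -> c3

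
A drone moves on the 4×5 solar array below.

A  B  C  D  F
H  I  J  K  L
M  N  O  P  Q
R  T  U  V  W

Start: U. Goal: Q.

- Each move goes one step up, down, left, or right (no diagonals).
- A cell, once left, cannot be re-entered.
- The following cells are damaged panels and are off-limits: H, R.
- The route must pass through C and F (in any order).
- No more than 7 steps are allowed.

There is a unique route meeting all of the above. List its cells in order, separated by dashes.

The budget equals the shortest possible length, so every move has to be on a shortest route through the required cells.
Route from U: up 3 to C, right 2 to F, down 2 to Q — 7 moves in all.
Check: all required cells visited; 7 ≤ 7 moves.

U - O - J - C - D - F - L - Q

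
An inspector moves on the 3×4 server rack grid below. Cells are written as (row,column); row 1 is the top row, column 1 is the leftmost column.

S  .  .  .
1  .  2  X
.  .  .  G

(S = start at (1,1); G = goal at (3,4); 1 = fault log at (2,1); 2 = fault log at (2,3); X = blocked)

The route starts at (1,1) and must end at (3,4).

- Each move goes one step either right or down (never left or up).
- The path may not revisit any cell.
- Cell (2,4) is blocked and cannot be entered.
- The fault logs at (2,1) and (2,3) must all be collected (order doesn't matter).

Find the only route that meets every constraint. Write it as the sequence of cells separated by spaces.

(1,1) (2,1) (2,2) (2,3) (3,3) (3,4)

Moves only go right or down, so the column and row indices never decrease.
Route from (1,1): down 1 to (2,1), right 2 to (2,3), down 1 to (3,3), right 1 to (3,4) — 5 moves in all.
Check: all required cells visited.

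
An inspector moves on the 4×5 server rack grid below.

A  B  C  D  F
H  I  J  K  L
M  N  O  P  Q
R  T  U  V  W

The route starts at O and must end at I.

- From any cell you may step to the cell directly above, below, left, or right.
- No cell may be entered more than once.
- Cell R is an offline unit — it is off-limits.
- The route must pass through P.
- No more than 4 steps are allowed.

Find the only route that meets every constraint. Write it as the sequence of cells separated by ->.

O -> P -> K -> J -> I

The 4-move cap with required stops at P leaves no slack for detours.
Route from O: right 1 to P, up 1 to K, left 2 to I — 4 moves in all.
Check: all required cells visited; 4 ≤ 4 moves.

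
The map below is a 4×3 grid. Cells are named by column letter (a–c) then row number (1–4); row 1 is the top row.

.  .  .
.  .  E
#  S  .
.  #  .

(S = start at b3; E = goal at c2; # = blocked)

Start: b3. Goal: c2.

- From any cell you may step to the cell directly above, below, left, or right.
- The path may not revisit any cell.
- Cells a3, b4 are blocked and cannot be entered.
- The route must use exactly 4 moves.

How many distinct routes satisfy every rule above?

Need simple routes of exactly 4 moves from b3 to c2 (Manhattan distance 2, so 1 moves are spent on a detour and 1 undoing it).
Enumerating: b3 b2 b1 c1 c2.
That gives 1 route.

1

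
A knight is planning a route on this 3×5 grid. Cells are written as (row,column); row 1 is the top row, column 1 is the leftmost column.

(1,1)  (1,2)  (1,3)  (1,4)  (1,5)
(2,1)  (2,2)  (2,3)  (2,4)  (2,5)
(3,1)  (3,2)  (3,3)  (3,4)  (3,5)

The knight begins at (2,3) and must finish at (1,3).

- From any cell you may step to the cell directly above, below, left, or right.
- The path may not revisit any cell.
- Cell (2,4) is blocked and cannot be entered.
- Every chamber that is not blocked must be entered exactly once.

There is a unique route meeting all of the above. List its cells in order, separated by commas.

Need to visit all 14 open cells exactly once, starting at (2,3) and ending at (1,3).
Route from (2,3): left 1 to (2,2), up 1 to (1,2), left 1 to (1,1), down 2 to (3,1), right 4 to (3,5), up 2 to (1,5), left 2 to (1,3) — 13 moves in all.
Check: all 14 open cells covered.

(2,3), (2,2), (1,2), (1,1), (2,1), (3,1), (3,2), (3,3), (3,4), (3,5), (2,5), (1,5), (1,4), (1,3)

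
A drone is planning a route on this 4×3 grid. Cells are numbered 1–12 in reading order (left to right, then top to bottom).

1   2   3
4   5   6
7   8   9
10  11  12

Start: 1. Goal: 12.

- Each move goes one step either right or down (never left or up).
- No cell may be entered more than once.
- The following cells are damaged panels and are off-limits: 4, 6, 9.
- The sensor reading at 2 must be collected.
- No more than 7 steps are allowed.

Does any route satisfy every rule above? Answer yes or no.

yes

One route that works: 1 → 2 → 5 → 8 → 11 → 12.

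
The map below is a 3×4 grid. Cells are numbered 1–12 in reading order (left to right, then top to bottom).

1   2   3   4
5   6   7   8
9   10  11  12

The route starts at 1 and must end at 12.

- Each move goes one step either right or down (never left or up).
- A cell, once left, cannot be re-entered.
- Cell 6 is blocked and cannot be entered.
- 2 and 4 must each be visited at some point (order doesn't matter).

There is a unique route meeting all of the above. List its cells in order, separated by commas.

1, 2, 3, 4, 8, 12

Moves only go right or down, so the column and row indices never decrease.
Route from 1: right 3 to 4, down 2 to 12 — 5 moves in all.
Check: all required cells visited.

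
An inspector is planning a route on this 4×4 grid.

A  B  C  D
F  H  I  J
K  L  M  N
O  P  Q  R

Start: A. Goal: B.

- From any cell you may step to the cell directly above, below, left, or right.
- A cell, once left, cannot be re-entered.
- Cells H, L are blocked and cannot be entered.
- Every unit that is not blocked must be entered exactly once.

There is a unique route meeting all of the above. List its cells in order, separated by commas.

A, F, K, O, P, Q, R, N, M, I, J, D, C, B

Need to visit all 14 open cells exactly once, starting at A and ending at B.
Cell D has only two open neighbours (J and C), so the path must pass straight through it: one of those is the cell it's entered from and the other is where it exits.
Route from A: down 3 to O, right 3 to R, up 1 to N, left 1 to M, up 1 to I, right 1 to J, up 1 to D, left 2 to B — 13 moves in all.
Check: all 14 open cells covered.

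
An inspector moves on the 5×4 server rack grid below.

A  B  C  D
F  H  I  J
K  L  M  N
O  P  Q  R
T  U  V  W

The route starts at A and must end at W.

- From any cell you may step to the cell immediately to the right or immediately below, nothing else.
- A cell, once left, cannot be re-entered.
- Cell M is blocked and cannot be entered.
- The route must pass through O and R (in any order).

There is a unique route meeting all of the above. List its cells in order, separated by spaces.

Moves only go right or down, so the column and row indices never decrease.
Route from A: 3× down (reaching O), 3× right (reaching R), down to W — 7 moves in all.
Check: all required cells visited.

A F K O P Q R W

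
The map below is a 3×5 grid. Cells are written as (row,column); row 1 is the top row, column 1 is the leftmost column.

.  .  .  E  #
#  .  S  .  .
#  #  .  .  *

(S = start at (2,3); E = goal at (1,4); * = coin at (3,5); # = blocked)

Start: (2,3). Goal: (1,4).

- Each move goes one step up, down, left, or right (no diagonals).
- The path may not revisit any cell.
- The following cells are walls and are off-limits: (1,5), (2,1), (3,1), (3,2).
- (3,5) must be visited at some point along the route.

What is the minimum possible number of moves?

Any route passes through (3,5) somewhere between (2,3) and (1,4). Summing Manhattan distances along the two legs ((2,3) → (3,5) → (1,4)) gives a lower bound of 3 + 3 = 6 moves.
A route of 6 moves achieves this: (2,3) → (3,3) → (3,4) → (3,5) → (2,5) → (2,4) → (1,4).
Since 6 matches the lower bound, it is optimal.

6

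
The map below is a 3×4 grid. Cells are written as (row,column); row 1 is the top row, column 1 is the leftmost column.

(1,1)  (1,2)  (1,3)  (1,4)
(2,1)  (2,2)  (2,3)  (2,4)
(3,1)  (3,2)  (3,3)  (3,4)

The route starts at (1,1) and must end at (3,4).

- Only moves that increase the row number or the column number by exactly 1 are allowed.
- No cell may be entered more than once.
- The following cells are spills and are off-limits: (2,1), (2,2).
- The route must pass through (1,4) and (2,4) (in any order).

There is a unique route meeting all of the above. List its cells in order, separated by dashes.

Moves only go right or down, so the column and row indices never decrease.
Route from (1,1): 3× right (reaching (1,4)), 2× down (reaching (3,4)) — 5 moves in all.
Check: all required cells visited.

(1,1) - (1,2) - (1,3) - (1,4) - (2,4) - (3,4)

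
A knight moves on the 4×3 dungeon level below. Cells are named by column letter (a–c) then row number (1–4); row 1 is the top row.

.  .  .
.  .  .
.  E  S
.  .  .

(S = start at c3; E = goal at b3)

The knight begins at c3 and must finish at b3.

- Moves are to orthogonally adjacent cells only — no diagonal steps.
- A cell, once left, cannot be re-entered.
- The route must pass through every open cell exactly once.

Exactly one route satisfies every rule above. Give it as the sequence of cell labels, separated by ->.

c3 -> c4 -> b4 -> a4 -> a3 -> a2 -> a1 -> b1 -> c1 -> c2 -> b2 -> b3

Need to visit all 12 open cells exactly once, starting at c3 and ending at b3.
Cell a1 has only two open neighbours (a2 and b1), so the path must pass straight through it: one of those is the cell it's entered from and the other is where it exits.
Route from c3: down to c4, 2× left (reaching a4), 3× up (reaching a1), 2× right (reaching c1), down to c2, left to b2, down to b3 — 11 moves in all.
Check: all 12 open cells covered.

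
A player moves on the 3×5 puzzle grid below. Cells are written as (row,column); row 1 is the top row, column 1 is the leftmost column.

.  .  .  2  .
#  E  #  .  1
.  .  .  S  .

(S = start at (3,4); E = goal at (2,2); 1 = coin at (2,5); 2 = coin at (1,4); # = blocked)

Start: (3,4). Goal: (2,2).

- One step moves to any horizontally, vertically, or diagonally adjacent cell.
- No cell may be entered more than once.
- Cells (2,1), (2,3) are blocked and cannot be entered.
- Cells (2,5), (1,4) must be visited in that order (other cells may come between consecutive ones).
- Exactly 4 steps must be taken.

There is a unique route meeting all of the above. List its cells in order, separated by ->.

The waypoints must appear in the order (2,5), (1,4), with no cell reused.
Route from (3,4): up-right to (2,5), up-left to (1,4), left to (1,3), down-left to (2,2) — 4 moves in all.
Check: order respected (1 at step 1, 2 at step 2); 4 moves as required.

(3,4) -> (2,5) -> (1,4) -> (1,3) -> (2,2)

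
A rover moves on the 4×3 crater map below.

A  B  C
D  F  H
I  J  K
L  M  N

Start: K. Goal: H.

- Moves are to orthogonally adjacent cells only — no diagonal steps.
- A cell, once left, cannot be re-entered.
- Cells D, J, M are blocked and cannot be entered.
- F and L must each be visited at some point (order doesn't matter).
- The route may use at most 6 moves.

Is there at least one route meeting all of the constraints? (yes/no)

The blocked cells wall L off from K completely — no sequence of moves reaches it at all, so no route can satisfy the rules.

no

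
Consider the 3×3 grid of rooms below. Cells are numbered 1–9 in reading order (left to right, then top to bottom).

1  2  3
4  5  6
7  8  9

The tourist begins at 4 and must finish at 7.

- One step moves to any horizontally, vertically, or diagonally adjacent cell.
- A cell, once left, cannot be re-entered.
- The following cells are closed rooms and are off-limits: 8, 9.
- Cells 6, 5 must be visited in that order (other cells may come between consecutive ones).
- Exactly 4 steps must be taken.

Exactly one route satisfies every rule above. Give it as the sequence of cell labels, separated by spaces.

4 2 6 5 7

The waypoints must appear in the order 6, 5, with no cell reused.
Route from 4: up-right 1 to 2, down-right 1 to 6, left 1 to 5, down-left 1 to 7 — 4 moves in all.
Check: order respected (6 at step 2, 5 at step 3); 4 moves as required.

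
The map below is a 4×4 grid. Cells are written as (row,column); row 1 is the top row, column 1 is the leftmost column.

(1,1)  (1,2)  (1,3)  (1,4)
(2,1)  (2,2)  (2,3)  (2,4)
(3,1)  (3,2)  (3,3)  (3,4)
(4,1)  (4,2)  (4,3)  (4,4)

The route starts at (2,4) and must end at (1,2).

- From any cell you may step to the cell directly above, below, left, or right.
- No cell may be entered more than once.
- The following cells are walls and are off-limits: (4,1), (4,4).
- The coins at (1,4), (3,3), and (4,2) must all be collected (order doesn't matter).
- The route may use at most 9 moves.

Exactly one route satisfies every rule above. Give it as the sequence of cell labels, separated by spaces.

(2,4) (1,4) (1,3) (2,3) (3,3) (4,3) (4,2) (3,2) (2,2) (1,2)

The budget equals the shortest possible length, so every move has to be on a shortest route through the required cells.
Route from (2,4): up to (1,4), left to (1,3), 3× down (reaching (4,3)), left to (4,2), 3× up (reaching (1,2)) — 9 moves in all.
Check: all required cells visited; 9 ≤ 9 moves.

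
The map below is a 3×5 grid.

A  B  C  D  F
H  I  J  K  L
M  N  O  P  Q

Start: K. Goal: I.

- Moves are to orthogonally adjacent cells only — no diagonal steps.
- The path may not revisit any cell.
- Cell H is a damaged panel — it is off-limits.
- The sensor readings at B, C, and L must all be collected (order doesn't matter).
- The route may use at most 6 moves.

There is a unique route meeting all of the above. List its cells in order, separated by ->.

The 6-move cap with required stops at B, C, L leaves no slack for detours.
Route from K: right 1 to L, up 1 to F, left 3 to B, down 1 to I — 6 moves in all.
Check: all required cells visited; 6 ≤ 6 moves.

K -> L -> F -> D -> C -> B -> I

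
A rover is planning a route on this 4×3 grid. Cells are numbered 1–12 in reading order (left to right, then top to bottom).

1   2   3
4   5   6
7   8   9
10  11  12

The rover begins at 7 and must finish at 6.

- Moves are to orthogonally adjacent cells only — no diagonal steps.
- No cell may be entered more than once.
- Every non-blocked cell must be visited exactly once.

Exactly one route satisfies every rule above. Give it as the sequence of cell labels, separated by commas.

7, 10, 11, 12, 9, 8, 5, 4, 1, 2, 3, 6

Need to visit all 12 open cells exactly once, starting at 7 and ending at 6.
Cell 1 has only two open neighbours (4 and 2), so the path must pass straight through it: one of those is the cell it's entered from and the other is where it exits.
Route from 7: down to 10, 2× right (reaching 12), up to 9, left to 8, up to 5, left to 4, up to 1, 2× right (reaching 3), down to 6 — 11 moves in all.
Check: all 12 open cells covered.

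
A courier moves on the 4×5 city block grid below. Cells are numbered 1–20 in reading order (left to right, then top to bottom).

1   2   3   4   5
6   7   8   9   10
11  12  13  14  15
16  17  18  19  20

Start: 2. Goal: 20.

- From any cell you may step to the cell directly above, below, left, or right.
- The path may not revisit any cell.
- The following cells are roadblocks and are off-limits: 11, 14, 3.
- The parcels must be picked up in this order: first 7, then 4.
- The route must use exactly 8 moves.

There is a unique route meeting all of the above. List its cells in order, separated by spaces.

2 7 8 9 4 5 10 15 20

The waypoints must appear in the order 7, 4, with no cell reused.
Route from 2: down 1 to 7, right 2 to 9, up 1 to 4, right 1 to 5, down 3 to 20 — 8 moves in all.
Check: order respected (7 at step 1, 4 at step 4); 8 moves as required.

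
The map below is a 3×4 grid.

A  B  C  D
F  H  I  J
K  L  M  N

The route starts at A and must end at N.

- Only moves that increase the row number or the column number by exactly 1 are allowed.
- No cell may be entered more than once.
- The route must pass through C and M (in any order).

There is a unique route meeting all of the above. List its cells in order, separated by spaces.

Moves only go right or down, so the column and row indices never decrease.
Route from A: 2× right (reaching C), 2× down (reaching M), right to N — 5 moves in all.
Check: all required cells visited.

A B C I M N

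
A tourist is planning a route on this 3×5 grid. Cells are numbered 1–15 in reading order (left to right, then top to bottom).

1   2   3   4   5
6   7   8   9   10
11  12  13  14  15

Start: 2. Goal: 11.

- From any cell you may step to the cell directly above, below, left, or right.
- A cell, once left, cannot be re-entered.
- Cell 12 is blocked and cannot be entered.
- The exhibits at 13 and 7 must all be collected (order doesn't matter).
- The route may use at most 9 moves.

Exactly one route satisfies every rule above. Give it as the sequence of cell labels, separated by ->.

The budget equals the shortest possible length, so every move has to be on a shortest route through the required cells.
Route from 2: right 2 to 4, down 2 to 14, left 1 to 13, up 1 to 8, left 2 to 6, down 1 to 11 — 9 moves in all.
Check: all required cells visited; 9 ≤ 9 moves.

2 -> 3 -> 4 -> 9 -> 14 -> 13 -> 8 -> 7 -> 6 -> 11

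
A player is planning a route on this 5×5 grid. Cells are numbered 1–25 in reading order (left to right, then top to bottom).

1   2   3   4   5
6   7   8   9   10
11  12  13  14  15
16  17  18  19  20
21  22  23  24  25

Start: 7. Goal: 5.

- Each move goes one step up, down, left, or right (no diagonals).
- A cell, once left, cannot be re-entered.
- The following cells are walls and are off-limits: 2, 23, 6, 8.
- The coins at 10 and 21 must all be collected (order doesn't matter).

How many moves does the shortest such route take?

Any route passes through 10 and 21 in some order between 7 and 5. Summing Manhattan distances along each leg and taking the cheapest ordering (7 → 21 → 10 → 5) gives a lower bound of 4 + 7 + 1 = 12 moves.
A route of 12 moves achieves this: 7 → 12 → 11 → 16 → 21 → 22 → 17 → 18 → 13 → 14 → 9 → 10 → 5.
Since 12 matches the lower bound, it is optimal.

12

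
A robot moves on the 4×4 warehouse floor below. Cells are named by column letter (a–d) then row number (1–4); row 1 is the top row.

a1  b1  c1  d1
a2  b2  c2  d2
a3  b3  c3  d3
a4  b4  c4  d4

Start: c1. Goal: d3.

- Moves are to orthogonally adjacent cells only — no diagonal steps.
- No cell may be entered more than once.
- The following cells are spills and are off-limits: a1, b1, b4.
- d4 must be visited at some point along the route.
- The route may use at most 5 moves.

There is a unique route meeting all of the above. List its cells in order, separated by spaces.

c1 c2 c3 c4 d4 d3

The budget equals the shortest possible length, so every move has to be on a shortest route through the required cells.
Route from c1: down 3 to c4, right 1 to d4, up 1 to d3 — 5 moves in all.
Check: all required cells visited; 5 ≤ 5 moves.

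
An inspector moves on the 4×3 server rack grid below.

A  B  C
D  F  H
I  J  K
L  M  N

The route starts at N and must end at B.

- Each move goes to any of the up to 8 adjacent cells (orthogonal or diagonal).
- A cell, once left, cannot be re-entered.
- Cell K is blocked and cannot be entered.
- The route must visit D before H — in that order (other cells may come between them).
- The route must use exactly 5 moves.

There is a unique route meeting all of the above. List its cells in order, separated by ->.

The waypoints must appear in the order D, H, with no cell reused.
Route from N: up-left 2 to D, right 2 to H, up-left 1 to B — 5 moves in all.
Check: order respected (D at step 2, H at step 4); 5 moves as required.

N -> J -> D -> F -> H -> B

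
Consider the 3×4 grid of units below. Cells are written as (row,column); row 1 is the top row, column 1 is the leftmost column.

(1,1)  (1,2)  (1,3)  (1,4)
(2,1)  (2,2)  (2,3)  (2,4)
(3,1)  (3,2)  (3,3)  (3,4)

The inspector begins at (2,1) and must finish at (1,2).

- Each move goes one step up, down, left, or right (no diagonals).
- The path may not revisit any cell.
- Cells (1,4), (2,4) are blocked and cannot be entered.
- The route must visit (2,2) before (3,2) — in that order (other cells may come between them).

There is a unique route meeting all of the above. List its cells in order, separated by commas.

(2,1), (2,2), (3,2), (3,3), (2,3), (1,3), (1,2)

The waypoints must appear in the order (2,2), (3,2), with no cell reused.
Route from (2,1): right 1 to (2,2), down 1 to (3,2), right 1 to (3,3), up 2 to (1,3), left 1 to (1,2) — 6 moves in all.
Check: order respected ((2,2) at step 1, (3,2) at step 2).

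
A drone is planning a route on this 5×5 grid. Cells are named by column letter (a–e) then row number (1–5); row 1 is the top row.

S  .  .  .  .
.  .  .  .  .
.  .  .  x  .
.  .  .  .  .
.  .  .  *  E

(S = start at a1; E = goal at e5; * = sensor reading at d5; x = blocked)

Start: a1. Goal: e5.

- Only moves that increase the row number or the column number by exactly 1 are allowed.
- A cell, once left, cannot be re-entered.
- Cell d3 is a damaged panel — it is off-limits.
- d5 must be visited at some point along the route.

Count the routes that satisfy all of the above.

A right/down-only route from a1 to e5 makes exactly 4 down-moves and 4 right-moves in some order.
With no other constraints that would be C(8,4) = 70 routes.
Split at d5 and multiply the segment counts (each segment already excludes blocked cells): a1→d5: 25; d5→e5: 1; product = 25.
That gives 25 routes.

25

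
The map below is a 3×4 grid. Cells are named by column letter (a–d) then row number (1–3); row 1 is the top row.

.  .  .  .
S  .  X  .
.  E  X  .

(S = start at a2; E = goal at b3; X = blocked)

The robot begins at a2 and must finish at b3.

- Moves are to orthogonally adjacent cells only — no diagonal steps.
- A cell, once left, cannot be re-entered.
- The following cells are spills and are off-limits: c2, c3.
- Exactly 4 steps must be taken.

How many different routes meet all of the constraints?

Need simple routes of exactly 4 moves from a2 to b3 (Manhattan distance 2, so 1 moves are spent on a detour and 1 undoing it).
Enumerating: a2 a1 b1 b2 b3.
That gives 1 route.

1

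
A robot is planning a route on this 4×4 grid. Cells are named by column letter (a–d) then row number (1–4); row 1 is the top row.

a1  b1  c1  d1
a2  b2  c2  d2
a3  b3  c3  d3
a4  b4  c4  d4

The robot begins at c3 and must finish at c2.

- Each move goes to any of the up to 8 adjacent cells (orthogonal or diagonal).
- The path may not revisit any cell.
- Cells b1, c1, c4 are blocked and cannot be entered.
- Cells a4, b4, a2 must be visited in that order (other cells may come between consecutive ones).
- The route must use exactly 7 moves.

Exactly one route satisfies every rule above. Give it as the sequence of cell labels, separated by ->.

c3 -> b3 -> a4 -> b4 -> a3 -> a2 -> b2 -> c2

The waypoints must appear in the order a4, b4, a2, with no cell reused.
Route from c3: left to b3, down-left to a4, right to b4, up-left to a3, up to a2, 2× right (reaching c2) — 7 moves in all.
Check: order respected (a4 at step 2, b4 at step 3, a2 at step 5); 7 moves as required.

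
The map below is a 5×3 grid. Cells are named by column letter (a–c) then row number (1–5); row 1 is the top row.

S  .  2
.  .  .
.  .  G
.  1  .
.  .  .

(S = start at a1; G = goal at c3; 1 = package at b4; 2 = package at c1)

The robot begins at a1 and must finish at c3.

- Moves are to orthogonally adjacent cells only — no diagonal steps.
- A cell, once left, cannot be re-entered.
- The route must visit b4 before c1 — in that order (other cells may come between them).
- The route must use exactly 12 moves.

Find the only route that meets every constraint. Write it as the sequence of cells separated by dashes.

The waypoints must appear in the order b4, c1, with no cell reused.
Route from a1: 4× down (reaching a5), right to b5, 4× up (reaching b1), right to c1, 2× down (reaching c3) — 12 moves in all.
Check: order respected (1 at step 6, 2 at step 10); 12 moves as required.

a1 - a2 - a3 - a4 - a5 - b5 - b4 - b3 - b2 - b1 - c1 - c2 - c3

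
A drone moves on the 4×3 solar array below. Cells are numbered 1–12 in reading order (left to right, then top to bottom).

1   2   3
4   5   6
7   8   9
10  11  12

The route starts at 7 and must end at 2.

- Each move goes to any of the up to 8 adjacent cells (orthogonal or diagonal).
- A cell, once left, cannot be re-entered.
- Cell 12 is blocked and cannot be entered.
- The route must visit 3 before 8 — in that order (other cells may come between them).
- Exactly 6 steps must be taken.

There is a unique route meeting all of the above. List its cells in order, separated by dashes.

The waypoints must appear in the order 3, 8, with no cell reused.
Route from 7: up-right 2 to 3, down 1 to 6, down-left 1 to 8, up-left 1 to 4, up-right 1 to 2 — 6 moves in all.
Check: order respected (3 at step 2, 8 at step 4); 6 moves as required.

7 - 5 - 3 - 6 - 8 - 4 - 2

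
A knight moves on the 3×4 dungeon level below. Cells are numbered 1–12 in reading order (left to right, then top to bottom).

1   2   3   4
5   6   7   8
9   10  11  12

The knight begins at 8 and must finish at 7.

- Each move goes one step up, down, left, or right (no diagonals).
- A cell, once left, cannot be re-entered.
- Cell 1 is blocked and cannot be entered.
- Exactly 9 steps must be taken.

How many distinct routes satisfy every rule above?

Need simple routes of exactly 9 moves from 8 to 7 (Manhattan distance 1, so 4 moves are spent on a detour and 4 undoing it).
Enumerating: 8 4 3 2 6 5 9 10 11 7 | 8 12 11 10 9 5 6 2 3 7.
That gives 2 routes.

2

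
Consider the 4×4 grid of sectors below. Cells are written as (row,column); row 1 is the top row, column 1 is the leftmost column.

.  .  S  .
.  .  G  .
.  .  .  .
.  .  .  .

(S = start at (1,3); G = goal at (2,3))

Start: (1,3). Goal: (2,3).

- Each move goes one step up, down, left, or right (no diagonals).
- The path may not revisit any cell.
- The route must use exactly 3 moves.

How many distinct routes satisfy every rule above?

2

Need simple routes of exactly 3 moves from (1,3) to (2,3) (Manhattan distance 1, so 1 moves are spent on a detour and 1 undoing it).
Enumerating: (1,3) (1,2) (2,2) (2,3) | (1,3) (1,4) (2,4) (2,3).
That gives 2 routes.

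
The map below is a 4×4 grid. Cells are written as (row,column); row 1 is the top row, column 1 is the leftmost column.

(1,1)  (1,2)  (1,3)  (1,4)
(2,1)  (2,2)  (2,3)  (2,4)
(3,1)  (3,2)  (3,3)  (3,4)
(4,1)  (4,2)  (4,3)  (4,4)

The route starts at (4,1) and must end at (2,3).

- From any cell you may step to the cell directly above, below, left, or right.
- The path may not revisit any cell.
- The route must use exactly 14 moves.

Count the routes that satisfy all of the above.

Need simple routes of exactly 14 moves from (4,1) to (2,3) (Manhattan distance 4, so 5 moves are spent on a detour and 5 undoing it).
Branch systematically from the start, pruning whenever the remaining move budget drops below the Manhattan distance to (2,3) or differs from it in parity. Grouping the completions by first move — via (3,1): 12; via (4,2): 12 — and summing: 12 + 12 = 24.
That gives 24 routes.

24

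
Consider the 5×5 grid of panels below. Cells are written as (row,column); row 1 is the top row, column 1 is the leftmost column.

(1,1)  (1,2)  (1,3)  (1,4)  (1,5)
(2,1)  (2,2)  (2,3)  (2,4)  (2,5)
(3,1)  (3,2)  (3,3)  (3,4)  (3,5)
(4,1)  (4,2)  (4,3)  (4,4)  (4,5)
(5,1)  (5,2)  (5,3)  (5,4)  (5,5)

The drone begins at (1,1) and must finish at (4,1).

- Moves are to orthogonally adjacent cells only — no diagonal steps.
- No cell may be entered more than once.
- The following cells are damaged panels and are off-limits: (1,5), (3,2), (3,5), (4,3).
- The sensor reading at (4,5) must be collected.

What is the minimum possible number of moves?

13

Any route passes through (4,5) somewhere between (1,1) and (4,1). Summing Manhattan distances along the two legs ((1,1) → (4,5) → (4,1)) gives a lower bound of 7 + 4 = 11 moves.
That bound ignores the blocked cells. Measuring each leg by the fewest moves that actually steer around them ((1,1)→(4,5): 7; (4,5)→(4,1): 6) raises the lower bound to 13.
A route of 13 moves exists: (1,1) → (2,1) → (2,2) → (2,3) → (3,3) → (3,4) → (4,4) → (4,5) → (5,5) → (5,4) → (5,3) → (5,2) → (4,2) → (4,1).
Since 13 matches that lower bound, it is optimal.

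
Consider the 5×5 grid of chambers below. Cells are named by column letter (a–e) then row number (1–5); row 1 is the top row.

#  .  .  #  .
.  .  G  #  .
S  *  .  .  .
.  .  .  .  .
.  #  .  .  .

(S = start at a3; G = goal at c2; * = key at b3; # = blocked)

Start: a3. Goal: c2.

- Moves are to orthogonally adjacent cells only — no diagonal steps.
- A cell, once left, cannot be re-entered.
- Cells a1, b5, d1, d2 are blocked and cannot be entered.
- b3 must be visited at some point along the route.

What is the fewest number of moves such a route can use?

3

Any route passes through b3 somewhere between a3 and c2. Summing Manhattan distances along the two legs (a3 → b3 → c2) gives a lower bound of 1 + 2 = 3 moves.
A route of 3 moves achieves this: a3 → b3 → b2 → c2.
Since 3 matches the lower bound, it is optimal.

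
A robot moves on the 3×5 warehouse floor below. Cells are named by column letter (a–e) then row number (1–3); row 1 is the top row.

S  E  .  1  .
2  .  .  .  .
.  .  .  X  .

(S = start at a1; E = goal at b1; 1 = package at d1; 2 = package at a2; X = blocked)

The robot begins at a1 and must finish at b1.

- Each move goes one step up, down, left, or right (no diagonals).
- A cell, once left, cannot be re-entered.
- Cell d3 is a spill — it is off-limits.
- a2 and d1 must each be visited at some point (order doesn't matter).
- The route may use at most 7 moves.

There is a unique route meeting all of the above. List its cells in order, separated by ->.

The 7-move cap with required stops at a2, d1 leaves no slack for detours.
Route from a1: down 1 to a2, right 3 to d2, up 1 to d1, left 2 to b1 — 7 moves in all.
Check: all required cells visited; 7 ≤ 7 moves.

a1 -> a2 -> b2 -> c2 -> d2 -> d1 -> c1 -> b1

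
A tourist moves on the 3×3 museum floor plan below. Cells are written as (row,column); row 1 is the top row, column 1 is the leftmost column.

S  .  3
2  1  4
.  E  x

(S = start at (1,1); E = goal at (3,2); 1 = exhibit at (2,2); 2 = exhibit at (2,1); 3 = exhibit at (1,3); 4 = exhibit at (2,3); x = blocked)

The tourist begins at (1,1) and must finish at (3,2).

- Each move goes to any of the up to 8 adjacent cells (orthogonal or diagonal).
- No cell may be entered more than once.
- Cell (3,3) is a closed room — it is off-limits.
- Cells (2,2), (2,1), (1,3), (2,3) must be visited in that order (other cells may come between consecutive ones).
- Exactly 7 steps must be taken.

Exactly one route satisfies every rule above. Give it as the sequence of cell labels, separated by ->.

(1,1) -> (2,2) -> (3,1) -> (2,1) -> (1,2) -> (1,3) -> (2,3) -> (3,2)

The waypoints must appear in the order (2,2), (2,1), (1,3), (2,3), with no cell reused.
Route from (1,1): down-right to (2,2), down-left to (3,1), up to (2,1), up-right to (1,2), right to (1,3), down to (2,3), down-left to (3,2) — 7 moves in all.
Check: order respected (1 at step 1, 2 at step 3, 3 at step 5, 4 at step 6); 7 moves as required.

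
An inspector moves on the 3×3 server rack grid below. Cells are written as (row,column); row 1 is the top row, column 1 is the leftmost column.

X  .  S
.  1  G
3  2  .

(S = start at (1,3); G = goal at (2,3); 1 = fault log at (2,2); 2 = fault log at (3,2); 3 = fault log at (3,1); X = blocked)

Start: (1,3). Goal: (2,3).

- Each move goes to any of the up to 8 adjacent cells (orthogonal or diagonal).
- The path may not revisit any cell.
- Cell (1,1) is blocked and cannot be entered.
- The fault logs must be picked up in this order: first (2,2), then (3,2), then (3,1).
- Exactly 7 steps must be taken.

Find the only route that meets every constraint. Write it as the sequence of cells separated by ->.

The waypoints must appear in the order (2,2), (3,2), (3,1), with no cell reused.
Route from (1,3): down-left to (2,2), down-right to (3,3), 2× left (reaching (3,1)), up to (2,1), up-right to (1,2), down-right to (2,3) — 7 moves in all.
Check: order respected (1 at step 1, 2 at step 3, 3 at step 4); 7 moves as required.

(1,3) -> (2,2) -> (3,3) -> (3,2) -> (3,1) -> (2,1) -> (1,2) -> (2,3)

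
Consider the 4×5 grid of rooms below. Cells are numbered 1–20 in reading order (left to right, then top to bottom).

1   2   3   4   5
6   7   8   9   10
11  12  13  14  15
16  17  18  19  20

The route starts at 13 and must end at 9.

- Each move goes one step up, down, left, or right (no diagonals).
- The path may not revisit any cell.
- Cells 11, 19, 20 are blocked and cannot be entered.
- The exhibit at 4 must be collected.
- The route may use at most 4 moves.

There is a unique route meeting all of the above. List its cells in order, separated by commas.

13, 8, 3, 4, 9

The budget equals the shortest possible length, so every move has to be on a shortest route through the required cells.
Route from 13: up 2 to 3, right 1 to 4, down 1 to 9 — 4 moves in all.
Check: all required cells visited; 4 ≤ 4 moves.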